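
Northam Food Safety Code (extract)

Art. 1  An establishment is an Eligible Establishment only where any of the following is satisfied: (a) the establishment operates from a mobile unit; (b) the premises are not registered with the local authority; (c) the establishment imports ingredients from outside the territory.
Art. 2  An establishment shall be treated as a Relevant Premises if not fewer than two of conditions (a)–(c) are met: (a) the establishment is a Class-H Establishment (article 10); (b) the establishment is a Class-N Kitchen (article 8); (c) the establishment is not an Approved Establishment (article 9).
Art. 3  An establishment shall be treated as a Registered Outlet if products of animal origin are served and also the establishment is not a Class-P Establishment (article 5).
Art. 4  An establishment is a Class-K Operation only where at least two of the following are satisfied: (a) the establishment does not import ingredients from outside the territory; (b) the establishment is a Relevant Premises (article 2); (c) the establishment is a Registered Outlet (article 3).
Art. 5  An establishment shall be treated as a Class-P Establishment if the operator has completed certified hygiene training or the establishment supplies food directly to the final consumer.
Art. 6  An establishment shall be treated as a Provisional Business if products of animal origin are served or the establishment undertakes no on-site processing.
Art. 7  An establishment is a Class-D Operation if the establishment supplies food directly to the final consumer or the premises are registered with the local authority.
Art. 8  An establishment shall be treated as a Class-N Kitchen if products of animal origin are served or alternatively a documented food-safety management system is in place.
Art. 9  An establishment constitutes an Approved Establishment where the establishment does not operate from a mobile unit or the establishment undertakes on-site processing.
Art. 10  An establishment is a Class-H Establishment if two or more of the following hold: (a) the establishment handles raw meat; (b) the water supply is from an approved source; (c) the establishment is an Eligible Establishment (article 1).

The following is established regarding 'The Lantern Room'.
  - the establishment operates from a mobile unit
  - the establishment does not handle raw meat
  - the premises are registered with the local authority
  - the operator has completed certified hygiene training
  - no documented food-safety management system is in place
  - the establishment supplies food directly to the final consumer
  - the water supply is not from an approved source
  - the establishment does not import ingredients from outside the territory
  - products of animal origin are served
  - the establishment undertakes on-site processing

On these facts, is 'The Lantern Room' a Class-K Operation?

article 1 — Eligible Establishment: [the establishment operates from a mobile unit? yes] OR [the premises are not registered with the local authority? no] OR [the establishment imports ingredients from outside the territory? no] → satisfied.
article 10 — Class-H Establishment: the establishment handles raw meat? no; the water supply is from an approved source? no; Eligible Establishment (article 1)? yes — 1 of 3 hold (need ≥2) → not satisfied.
article 8 — Class-N Kitchen: [products of animal origin are served? yes] OR [a documented food-safety management system is in place? no] → satisfied.
article 9 — Approved Establishment: [the establishment does not operate from a mobile unit? no] OR [the establishment undertakes on-site processing? yes] → satisfied.
article 2 — Relevant Premises: Class-H Establishment (article 10)? no; Class-N Kitchen (article 8)? yes; not an Approved Establishment (article 9)? no — 1 of 3 hold (need ≥2) → not satisfied.
article 5 — Class-P Establishment: [the operator has completed certified hygiene training? yes] OR [the establishment supplies food directly to the final consumer? yes] → satisfied.
article 3 — Registered Outlet: [products of animal origin are served? yes] AND [not a Class-P Establishment (article 5)? no] → not satisfied.
article 4 — Class-K Operation: the establishment does not import ingredients from outside the territory? yes; Relevant Premises (article 2)? no; Registered Outlet (article 3)? no — 1 of 3 hold (need ≥2) → not satisfied.

No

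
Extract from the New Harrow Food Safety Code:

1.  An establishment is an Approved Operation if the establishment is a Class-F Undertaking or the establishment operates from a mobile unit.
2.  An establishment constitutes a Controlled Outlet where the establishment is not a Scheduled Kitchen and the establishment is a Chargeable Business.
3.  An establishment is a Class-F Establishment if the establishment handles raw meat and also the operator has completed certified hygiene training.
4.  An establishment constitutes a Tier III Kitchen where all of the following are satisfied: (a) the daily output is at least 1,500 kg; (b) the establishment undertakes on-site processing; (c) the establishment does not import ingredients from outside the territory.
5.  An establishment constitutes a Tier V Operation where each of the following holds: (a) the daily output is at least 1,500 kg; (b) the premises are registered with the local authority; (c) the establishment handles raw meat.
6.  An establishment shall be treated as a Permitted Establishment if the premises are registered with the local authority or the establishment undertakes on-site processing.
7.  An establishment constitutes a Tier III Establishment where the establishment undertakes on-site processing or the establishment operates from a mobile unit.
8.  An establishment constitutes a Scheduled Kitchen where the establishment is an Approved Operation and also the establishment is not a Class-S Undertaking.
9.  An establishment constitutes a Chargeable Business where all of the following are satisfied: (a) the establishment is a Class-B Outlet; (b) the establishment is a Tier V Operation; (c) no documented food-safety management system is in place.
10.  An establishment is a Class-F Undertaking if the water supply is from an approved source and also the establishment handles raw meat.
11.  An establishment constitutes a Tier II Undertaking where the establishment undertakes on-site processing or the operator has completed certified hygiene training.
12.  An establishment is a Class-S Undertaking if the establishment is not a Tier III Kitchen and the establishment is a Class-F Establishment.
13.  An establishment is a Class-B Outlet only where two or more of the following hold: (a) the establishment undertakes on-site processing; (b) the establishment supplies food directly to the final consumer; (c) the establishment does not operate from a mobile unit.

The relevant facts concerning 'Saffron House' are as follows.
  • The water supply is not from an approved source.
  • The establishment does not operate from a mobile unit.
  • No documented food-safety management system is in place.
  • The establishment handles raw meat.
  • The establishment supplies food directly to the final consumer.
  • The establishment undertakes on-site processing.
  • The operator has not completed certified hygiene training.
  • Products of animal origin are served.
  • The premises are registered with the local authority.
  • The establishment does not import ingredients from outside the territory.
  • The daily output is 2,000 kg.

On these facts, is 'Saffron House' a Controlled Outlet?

Yes

paragraph 10 — Class-F Undertaking: [the water supply is from an approved source? no] AND [the establishment handles raw meat? yes] → not satisfied.
paragraph 1 — Approved Operation: [Class-F Undertaking (paragraph 10)? no] OR [the establishment operates from a mobile unit? no] → not satisfied.
paragraph 4 — Tier III Kitchen: [daily output: 2,000 kg ≥ 1,500 kg? yes] AND [the establishment undertakes on-site processing? yes] AND [the establishment does not import ingredients from outside the territory? yes] → satisfied.
paragraph 3 — Class-F Establishment: [the establishment handles raw meat? yes] AND [the operator has completed certified hygiene training? no] → not satisfied.
paragraph 12 — Class-S Undertaking: [not a Tier III Kitchen (paragraph 4)? no] AND [Class-F Establishment (paragraph 3)? no] → not satisfied.
paragraph 8 — Scheduled Kitchen: [Approved Operation (paragraph 1)? no] AND [not a Class-S Undertaking (paragraph 12)? yes] → not satisfied.
paragraph 13 — Class-B Outlet: the establishment undertakes on-site processing? yes; the establishment supplies food directly to the final consumer? yes; the establishment does not operate from a mobile unit? yes — 3 of 3 hold (need ≥2) → satisfied.
paragraph 5 — Tier V Operation: [daily output: 2,000 kg ≥ 1,500 kg? yes] AND [the premises are registered with the local authority? yes] AND [the establishment handles raw meat? yes] → satisfied.
paragraph 9 — Chargeable Business: [Class-B Outlet (paragraph 13)? yes] AND [Tier V Operation (paragraph 5)? yes] AND [no documented food-safety management system is in place? yes] → satisfied.
paragraph 2 — Controlled Outlet: [not a Scheduled Kitchen (paragraph 8)? yes] AND [Chargeable Business (paragraph 9)? yes] → satisfied.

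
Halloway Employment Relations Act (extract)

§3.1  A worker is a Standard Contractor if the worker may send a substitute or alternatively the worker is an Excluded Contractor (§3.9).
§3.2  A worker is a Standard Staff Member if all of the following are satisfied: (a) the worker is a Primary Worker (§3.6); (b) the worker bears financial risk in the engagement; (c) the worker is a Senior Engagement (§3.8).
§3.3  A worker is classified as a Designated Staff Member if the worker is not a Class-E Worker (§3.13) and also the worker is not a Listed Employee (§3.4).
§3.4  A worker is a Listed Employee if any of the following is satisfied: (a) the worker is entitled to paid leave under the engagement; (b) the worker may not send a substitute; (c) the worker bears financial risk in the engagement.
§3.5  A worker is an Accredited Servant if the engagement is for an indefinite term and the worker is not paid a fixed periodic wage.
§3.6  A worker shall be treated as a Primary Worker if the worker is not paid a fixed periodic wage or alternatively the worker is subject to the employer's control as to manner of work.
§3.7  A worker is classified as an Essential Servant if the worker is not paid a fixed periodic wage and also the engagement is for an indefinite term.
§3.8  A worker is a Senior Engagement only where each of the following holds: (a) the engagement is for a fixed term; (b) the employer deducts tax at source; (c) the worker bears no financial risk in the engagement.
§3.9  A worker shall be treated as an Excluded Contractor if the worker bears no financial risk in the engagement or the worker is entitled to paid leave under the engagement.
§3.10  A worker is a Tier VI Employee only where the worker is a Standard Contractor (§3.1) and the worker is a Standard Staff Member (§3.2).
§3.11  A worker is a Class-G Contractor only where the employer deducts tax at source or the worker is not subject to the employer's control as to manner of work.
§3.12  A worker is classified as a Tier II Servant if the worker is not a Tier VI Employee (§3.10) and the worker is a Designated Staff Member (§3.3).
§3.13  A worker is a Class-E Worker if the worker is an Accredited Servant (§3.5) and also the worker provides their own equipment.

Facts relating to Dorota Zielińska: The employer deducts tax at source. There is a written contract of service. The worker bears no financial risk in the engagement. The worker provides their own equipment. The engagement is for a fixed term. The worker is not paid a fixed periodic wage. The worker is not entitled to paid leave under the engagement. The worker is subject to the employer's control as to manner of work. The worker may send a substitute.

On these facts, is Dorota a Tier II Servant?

§3.9 — Excluded Contractor: [the worker bears no financial risk in the engagement? yes] OR [the worker is entitled to paid leave under the engagement? no] → satisfied.
§3.1 — Standard Contractor: [the worker may send a substitute? yes] OR [Excluded Contractor (§3.9)? yes] → satisfied.
§3.6 — Primary Worker: [the worker is not paid a fixed periodic wage? yes] OR [the worker is subject to the employer's control as to manner of work? yes] → satisfied.
§3.8 — Senior Engagement: [the engagement is for a fixed term? yes] AND [the employer deducts tax at source? yes] AND [the worker bears no financial risk in the engagement? yes] → satisfied.
§3.2 — Standard Staff Member: [Primary Worker (§3.6)? yes] AND [the worker bears financial risk in the engagement? no] AND [Senior Engagement (§3.8)? yes] → not satisfied.
§3.10 — Tier VI Employee: [Standard Contractor (§3.1)? yes] AND [Standard Staff Member (§3.2)? no] → not satisfied.
§3.5 — Accredited Servant: [the engagement is for an indefinite term? no] AND [the worker is not paid a fixed periodic wage? yes] → not satisfied.
§3.13 — Class-E Worker: [Accredited Servant (§3.5)? no] AND [the worker provides their own equipment? yes] → not satisfied.
§3.4 — Listed Employee: [the worker is entitled to paid leave under the engagement? no] OR [the worker may not send a substitute? no] OR [the worker bears financial risk in the engagement? no] → not satisfied.
§3.3 — Designated Staff Member: [not a Class-E Worker (§3.13)? yes] AND [not a Listed Employee (§3.4)? yes] → satisfied.
§3.12 — Tier II Servant: [not a Tier VI Employee (§3.10)? yes] AND [Designated Staff Member (§3.3)? yes] → satisfied.

Yes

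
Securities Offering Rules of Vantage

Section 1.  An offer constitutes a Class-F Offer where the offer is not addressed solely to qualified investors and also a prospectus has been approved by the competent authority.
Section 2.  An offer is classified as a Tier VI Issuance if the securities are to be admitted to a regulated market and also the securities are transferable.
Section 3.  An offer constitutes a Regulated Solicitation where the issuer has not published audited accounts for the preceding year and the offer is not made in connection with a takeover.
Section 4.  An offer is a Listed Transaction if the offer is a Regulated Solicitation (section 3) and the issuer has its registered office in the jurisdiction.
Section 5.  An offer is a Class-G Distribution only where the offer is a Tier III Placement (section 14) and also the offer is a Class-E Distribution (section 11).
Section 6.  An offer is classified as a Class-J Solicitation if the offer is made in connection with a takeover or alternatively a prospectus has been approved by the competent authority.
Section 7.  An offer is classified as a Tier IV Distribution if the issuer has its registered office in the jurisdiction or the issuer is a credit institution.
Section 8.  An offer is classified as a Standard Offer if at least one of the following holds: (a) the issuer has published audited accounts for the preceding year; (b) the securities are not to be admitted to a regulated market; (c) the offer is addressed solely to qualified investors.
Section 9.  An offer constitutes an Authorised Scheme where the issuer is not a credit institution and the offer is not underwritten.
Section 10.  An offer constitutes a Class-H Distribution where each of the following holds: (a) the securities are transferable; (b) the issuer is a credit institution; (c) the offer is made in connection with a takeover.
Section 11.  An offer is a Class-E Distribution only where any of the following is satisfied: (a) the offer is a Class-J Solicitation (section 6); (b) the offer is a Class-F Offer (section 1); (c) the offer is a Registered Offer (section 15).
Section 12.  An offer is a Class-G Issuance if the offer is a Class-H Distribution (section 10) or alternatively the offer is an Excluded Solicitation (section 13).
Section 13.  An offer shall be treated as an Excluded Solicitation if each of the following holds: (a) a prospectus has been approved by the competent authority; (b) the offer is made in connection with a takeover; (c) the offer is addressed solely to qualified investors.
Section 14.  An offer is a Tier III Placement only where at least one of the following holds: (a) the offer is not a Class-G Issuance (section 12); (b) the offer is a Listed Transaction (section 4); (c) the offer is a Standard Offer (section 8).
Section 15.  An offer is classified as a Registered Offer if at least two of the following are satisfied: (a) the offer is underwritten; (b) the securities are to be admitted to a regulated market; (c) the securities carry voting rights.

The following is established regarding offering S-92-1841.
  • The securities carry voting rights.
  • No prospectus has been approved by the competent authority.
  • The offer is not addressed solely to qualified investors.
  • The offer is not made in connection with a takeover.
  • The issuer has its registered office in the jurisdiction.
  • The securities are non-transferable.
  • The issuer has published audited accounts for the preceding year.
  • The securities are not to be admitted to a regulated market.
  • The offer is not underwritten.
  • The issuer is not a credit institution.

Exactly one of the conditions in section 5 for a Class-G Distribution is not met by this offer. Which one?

Class-E Distribution

section 10 — Class-H Distribution: [the securities are transferable? no] AND [the issuer is a credit institution? no] AND [the offer is made in connection with a takeover? no] → not satisfied.
section 13 — Excluded Solicitation: [a prospectus has been approved by the competent authority? no] AND [the offer is made in connection with a takeover? no] AND [the offer is addressed solely to qualified investors? no] → not satisfied.
section 12 — Class-G Issuance: [Class-H Distribution (section 10)? no] OR [Excluded Solicitation (section 13)? no] → not satisfied.
section 3 — Regulated Solicitation: [the issuer has not published audited accounts for the preceding year? no] AND [the offer is not made in connection with a takeover? yes] → not satisfied.
section 4 — Listed Transaction: [Regulated Solicitation (section 3)? no] AND [the issuer has its registered office in the jurisdiction? yes] → not satisfied.
section 8 — Standard Offer: [the issuer has published audited accounts for the preceding year? yes] OR [the securities are not to be admitted to a regulated market? yes] OR [the offer is addressed solely to qualified investors? no] → satisfied.
section 14 — Tier III Placement: [not a Class-G Issuance (section 12)? yes] OR [Listed Transaction (section 4)? no] OR [Standard Offer (section 8)? yes] → satisfied.
section 6 — Class-J Solicitation: [the offer is made in connection with a takeover? no] OR [a prospectus has been approved by the competent authority? no] → not satisfied.
section 1 — Class-F Offer: [the offer is not addressed solely to qualified investors? yes] AND [a prospectus has been approved by the competent authority? no] → not satisfied.
section 15 — Registered Offer: the offer is underwritten? no; the securities are to be admitted to a regulated market? no; the securities carry voting rights? yes — 1 of 3 hold (need ≥2) → not satisfied.
section 11 — Class-E Distribution: [Class-J Solicitation (section 6)? no] OR [Class-F Offer (section 1)? no] OR [Registered Offer (section 15)? no] → not satisfied.
section 5 — Class-G Distribution: [Tier III Placement (section 14)? yes] AND [Class-E Distribution (section 11)? no] → not satisfied.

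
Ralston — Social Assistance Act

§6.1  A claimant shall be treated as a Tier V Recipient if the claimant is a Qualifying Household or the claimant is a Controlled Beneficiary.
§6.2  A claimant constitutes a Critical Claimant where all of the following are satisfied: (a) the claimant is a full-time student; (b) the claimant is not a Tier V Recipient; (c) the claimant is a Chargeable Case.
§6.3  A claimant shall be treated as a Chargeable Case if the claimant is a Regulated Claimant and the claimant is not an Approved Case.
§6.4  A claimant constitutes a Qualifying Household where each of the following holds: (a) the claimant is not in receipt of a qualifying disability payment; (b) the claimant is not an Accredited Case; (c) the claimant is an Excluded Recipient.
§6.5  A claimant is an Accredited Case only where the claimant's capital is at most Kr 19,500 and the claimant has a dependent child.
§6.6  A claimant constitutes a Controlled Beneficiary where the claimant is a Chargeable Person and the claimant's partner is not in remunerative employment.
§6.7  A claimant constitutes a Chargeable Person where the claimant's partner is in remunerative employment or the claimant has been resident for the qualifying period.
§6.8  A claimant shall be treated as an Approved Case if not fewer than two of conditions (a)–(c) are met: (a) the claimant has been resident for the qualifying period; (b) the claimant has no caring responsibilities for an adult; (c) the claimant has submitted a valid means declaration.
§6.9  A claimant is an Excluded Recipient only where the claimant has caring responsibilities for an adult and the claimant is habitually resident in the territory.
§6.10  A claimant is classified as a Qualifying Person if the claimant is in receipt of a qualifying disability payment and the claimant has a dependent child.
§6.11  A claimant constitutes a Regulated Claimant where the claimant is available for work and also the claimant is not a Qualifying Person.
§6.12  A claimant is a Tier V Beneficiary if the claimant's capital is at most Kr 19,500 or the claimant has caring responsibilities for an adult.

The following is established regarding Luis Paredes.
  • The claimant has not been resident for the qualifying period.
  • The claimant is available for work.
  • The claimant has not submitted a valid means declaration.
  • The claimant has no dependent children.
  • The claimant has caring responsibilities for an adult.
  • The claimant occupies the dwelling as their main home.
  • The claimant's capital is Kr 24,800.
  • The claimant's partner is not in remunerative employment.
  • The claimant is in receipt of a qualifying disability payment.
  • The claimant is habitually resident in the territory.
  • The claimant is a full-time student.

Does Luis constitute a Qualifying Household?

No

Under §6.5: claimant's capital: Kr 24,800 ≤ Kr 19,500? no; and the claimant has a dependent child? no. So the claimant is not an Accredited Case.
Under §6.9: the claimant has caring responsibilities for an adult? yes; and the claimant is habitually resident in the territory? yes. So the claimant is an Excluded Recipient.
Under §6.4: the claimant is not in receipt of a qualifying disability payment? no; and not an Accredited Case (§6.5)? yes; and Excluded Recipient (§6.9)? yes. So the claimant is not a Qualifying Household.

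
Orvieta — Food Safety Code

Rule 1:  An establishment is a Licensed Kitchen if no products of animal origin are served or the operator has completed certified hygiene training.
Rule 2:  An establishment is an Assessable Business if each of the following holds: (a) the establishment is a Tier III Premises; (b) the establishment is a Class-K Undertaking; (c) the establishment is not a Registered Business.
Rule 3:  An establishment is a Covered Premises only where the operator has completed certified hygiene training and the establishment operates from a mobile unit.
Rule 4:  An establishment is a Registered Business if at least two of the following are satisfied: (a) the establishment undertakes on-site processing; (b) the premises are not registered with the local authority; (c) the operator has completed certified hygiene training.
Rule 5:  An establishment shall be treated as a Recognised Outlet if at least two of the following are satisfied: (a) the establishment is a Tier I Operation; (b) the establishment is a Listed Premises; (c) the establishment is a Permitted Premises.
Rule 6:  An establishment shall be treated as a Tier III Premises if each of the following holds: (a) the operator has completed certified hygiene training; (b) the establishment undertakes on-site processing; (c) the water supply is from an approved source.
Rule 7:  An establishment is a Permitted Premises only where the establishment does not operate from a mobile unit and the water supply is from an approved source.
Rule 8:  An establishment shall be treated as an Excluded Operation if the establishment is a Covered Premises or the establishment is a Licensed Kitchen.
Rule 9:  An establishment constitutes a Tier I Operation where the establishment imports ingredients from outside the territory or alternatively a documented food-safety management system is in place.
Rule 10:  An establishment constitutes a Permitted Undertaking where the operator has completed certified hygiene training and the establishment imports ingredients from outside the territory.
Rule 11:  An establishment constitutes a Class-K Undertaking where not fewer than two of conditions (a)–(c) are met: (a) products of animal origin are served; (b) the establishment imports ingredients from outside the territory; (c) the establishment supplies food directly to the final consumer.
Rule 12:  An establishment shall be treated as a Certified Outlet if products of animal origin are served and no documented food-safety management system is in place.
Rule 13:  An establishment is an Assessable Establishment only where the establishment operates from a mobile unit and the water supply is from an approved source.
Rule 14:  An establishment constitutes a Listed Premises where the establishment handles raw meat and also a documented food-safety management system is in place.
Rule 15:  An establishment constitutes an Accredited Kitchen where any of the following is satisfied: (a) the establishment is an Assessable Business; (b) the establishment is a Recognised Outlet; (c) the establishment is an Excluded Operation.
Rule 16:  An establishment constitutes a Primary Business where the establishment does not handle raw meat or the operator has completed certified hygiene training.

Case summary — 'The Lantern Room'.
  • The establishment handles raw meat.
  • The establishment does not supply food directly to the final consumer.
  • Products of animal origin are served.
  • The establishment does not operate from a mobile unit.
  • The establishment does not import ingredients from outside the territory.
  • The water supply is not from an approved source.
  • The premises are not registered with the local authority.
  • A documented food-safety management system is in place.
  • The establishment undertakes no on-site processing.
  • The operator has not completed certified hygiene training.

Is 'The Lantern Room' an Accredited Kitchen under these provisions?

rule 6 — Tier III Premises: [the operator has completed certified hygiene training? no] AND [the establishment undertakes on-site processing? no] AND [the water supply is from an approved source? no] → not satisfied.
rule 11 — Class-K Undertaking: products of animal origin are served? yes; the establishment imports ingredients from outside the territory? no; the establishment supplies food directly to the final consumer? no — 1 of 3 hold (need ≥2) → not satisfied.
rule 4 — Registered Business: the establishment undertakes on-site processing? no; the premises are not registered with the local authority? yes; the operator has completed certified hygiene training? no — 1 of 3 hold (need ≥2) → not satisfied.
rule 2 — Assessable Business: [Tier III Premises (rule 6)? no] AND [Class-K Undertaking (rule 11)? no] AND [not a Registered Business (rule 4)? yes] → not satisfied.
rule 9 — Tier I Operation: [the establishment imports ingredients from outside the territory? no] OR [a documented food-safety management system is in place? yes] → satisfied.
rule 14 — Listed Premises: [the establishment handles raw meat? yes] AND [a documented food-safety management system is in place? yes] → satisfied.
rule 7 — Permitted Premises: [the establishment does not operate from a mobile unit? yes] AND [the water supply is from an approved source? no] → not satisfied.
rule 5 — Recognised Outlet: Tier I Operation (rule 9)? yes; Listed Premises (rule 14)? yes; Permitted Premises (rule 7)? no — 2 of 3 hold (need ≥2) → satisfied.
rule 3 — Covered Premises: [the operator has completed certified hygiene training? no] AND [the establishment operates from a mobile unit? no] → not satisfied.
rule 1 — Licensed Kitchen: [no products of animal origin are served? no] OR [the operator has completed certified hygiene training? no] → not satisfied.
rule 8 — Excluded Operation: [Covered Premises (rule 3)? no] OR [Licensed Kitchen (rule 1)? no] → not satisfied.
rule 15 — Accredited Kitchen: [Assessable Business (rule 2)? no] OR [Recognised Outlet (rule 5)? yes] OR [Excluded Operation (rule 8)? no] → satisfied.

Yes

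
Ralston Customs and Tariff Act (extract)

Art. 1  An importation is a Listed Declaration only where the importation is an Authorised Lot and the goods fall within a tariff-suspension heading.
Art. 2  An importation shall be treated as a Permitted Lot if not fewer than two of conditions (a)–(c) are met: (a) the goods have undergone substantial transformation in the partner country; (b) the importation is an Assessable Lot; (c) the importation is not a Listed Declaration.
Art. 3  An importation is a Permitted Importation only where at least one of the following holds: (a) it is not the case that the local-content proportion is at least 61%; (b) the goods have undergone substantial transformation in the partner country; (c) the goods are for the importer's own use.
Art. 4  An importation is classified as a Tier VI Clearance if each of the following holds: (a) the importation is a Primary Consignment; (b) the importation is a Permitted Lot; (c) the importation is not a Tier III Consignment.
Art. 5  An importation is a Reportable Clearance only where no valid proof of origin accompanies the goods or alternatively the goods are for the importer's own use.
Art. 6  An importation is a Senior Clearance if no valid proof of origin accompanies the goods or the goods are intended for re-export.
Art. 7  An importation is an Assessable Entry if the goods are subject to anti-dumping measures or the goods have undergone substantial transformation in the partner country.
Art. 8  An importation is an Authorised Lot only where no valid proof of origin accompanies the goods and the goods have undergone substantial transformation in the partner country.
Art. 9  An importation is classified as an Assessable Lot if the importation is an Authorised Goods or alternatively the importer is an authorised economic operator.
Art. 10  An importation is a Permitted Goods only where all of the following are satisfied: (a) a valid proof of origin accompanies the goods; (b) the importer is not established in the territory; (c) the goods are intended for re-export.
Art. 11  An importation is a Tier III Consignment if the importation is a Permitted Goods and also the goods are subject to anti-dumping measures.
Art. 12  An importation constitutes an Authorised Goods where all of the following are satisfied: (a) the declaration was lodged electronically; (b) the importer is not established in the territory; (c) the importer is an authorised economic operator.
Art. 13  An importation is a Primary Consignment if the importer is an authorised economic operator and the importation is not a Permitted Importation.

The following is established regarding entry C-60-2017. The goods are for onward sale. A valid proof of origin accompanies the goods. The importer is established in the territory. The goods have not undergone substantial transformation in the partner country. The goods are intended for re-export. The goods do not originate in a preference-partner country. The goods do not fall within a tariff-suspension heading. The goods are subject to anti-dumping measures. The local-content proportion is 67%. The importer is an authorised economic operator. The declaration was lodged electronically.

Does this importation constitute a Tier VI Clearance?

article 3 — Permitted Importation: [local-content proportion: 67% ≥ 61%? yes, so negated condition no] OR [the goods have undergone substantial transformation in the partner country? no] OR [the goods are for the importer's own use? no] → not satisfied.
article 13 — Primary Consignment: [the importer is an authorised economic operator? yes] AND [not a Permitted Importation (article 3)? yes] → satisfied.
article 12 — Authorised Goods: [the declaration was lodged electronically? yes] AND [the importer is not established in the territory? no] AND [the importer is an authorised economic operator? yes] → not satisfied.
article 9 — Assessable Lot: [Authorised Goods (article 12)? no] OR [the importer is an authorised economic operator? yes] → satisfied.
article 8 — Authorised Lot: [no valid proof of origin accompanies the goods? no] AND [the goods have undergone substantial transformation in the partner country? no] → not satisfied.
article 1 — Listed Declaration: [Authorised Lot (article 8)? no] AND [the goods fall within a tariff-suspension heading? no] → not satisfied.
article 2 — Permitted Lot: the goods have undergone substantial transformation in the partner country? no; Assessable Lot (article 9)? yes; not a Listed Declaration (article 1)? yes — 2 of 3 hold (need ≥2) → satisfied.
article 10 — Permitted Goods: [a valid proof of origin accompanies the goods? yes] AND [the importer is not established in the territory? no] AND [the goods are intended for re-export? yes] → not satisfied.
article 11 — Tier III Consignment: [Permitted Goods (article 10)? no] AND [the goods are subject to anti-dumping measures? yes] → not satisfied.
article 4 — Tier VI Clearance: [Primary Consignment (article 13)? yes] AND [Permitted Lot (article 2)? yes] AND [not a Tier III Consignment (article 11)? yes] → satisfied.

Yes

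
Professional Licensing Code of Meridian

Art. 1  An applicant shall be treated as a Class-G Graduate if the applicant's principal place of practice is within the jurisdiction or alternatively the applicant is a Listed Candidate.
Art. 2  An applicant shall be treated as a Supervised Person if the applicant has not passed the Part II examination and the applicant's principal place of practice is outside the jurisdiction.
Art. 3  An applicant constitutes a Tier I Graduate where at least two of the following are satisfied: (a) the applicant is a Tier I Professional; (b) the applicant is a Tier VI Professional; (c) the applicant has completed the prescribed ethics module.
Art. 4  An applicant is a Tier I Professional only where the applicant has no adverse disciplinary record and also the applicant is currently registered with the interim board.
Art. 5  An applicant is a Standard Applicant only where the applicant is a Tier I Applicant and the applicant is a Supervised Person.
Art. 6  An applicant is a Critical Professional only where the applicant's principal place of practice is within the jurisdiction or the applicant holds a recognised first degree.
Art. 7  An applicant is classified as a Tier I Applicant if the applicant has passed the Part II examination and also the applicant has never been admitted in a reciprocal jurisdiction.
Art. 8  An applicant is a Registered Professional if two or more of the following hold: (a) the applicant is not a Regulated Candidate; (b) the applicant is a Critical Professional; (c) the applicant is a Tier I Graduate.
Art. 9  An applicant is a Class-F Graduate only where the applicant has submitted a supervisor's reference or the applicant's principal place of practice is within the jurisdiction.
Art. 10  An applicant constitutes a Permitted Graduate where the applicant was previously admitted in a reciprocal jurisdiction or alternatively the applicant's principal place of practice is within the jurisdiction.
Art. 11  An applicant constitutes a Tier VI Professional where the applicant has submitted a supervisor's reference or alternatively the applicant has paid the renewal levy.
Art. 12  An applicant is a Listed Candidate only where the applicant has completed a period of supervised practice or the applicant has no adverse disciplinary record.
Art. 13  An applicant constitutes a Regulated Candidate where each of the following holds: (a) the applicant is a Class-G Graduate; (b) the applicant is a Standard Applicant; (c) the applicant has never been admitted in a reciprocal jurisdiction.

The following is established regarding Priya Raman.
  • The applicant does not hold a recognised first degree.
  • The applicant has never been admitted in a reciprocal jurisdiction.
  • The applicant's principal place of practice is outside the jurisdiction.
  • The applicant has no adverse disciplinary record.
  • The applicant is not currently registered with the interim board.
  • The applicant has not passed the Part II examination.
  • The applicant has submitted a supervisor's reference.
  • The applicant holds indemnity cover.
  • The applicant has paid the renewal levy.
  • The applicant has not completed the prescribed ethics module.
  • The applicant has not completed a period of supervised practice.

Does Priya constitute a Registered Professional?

No

article 12 — Listed Candidate: [the applicant has completed a period of supervised practice? no] OR [the applicant has no adverse disciplinary record? yes] → satisfied.
article 1 — Class-G Graduate: [the applicant's principal place of practice is within the jurisdiction? no] OR [Listed Candidate (article 12)? yes] → satisfied.
article 7 — Tier I Applicant: [the applicant has passed the Part II examination? no] AND [the applicant has never been admitted in a reciprocal jurisdiction? yes] → not satisfied.
article 2 — Supervised Person: [the applicant has not passed the Part II examination? yes] AND [the applicant's principal place of practice is outside the jurisdiction? yes] → satisfied.
article 5 — Standard Applicant: [Tier I Applicant (article 7)? no] AND [Supervised Person (article 2)? yes] → not satisfied.
article 13 — Regulated Candidate: [Class-G Graduate (article 1)? yes] AND [Standard Applicant (article 5)? no] AND [the applicant has never been admitted in a reciprocal jurisdiction? yes] → not satisfied.
article 6 — Critical Professional: [the applicant's principal place of practice is within the jurisdiction? no] OR [the applicant holds a recognised first degree? no] → not satisfied.
article 4 — Tier I Professional: [the applicant has no adverse disciplinary record? yes] AND [the applicant is currently registered with the interim board? no] → not satisfied.
article 11 — Tier VI Professional: [the applicant has submitted a supervisor's reference? yes] OR [the applicant has paid the renewal levy? yes] → satisfied.
article 3 — Tier I Graduate: Tier I Professional (article 4)? no; Tier VI Professional (article 11)? yes; the applicant has completed the prescribed ethics module? no — 1 of 3 hold (need ≥2) → not satisfied.
article 8 — Registered Professional: not a Regulated Candidate (article 13)? yes; Critical Professional (article 6)? no; Tier I Graduate (article 3)? no — 1 of 3 hold (need ≥2) → not satisfied.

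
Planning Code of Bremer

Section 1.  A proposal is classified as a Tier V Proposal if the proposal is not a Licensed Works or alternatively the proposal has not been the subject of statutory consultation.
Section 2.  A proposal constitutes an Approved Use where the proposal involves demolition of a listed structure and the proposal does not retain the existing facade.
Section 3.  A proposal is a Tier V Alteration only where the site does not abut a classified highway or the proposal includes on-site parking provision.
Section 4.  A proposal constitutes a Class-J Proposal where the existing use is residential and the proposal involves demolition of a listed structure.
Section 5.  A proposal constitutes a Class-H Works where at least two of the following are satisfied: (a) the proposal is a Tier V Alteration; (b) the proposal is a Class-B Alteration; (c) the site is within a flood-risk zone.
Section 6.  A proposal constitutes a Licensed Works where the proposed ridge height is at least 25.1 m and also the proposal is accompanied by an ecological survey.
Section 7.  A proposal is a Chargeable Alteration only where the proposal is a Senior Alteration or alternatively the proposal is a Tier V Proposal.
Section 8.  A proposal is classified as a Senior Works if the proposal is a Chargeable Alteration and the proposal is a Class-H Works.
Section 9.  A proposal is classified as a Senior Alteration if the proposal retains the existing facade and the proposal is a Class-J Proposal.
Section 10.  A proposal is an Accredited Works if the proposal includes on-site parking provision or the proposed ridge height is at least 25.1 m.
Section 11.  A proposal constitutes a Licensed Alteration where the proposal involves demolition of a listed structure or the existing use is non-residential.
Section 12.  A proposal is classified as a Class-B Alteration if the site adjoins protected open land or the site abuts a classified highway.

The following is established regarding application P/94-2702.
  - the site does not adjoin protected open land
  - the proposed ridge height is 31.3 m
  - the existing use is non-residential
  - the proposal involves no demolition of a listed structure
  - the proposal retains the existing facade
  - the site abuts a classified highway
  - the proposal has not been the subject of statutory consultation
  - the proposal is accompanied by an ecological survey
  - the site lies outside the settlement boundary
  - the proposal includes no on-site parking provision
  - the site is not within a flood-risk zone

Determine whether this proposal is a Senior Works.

No

Under section 4: the existing use is residential? no; and the proposal involves demolition of a listed structure? no. So the proposal is not a Class-J Proposal.
Under section 9: the proposal retains the existing facade? yes; and Class-J Proposal (section 4)? no. So the proposal is not a Senior Alteration.
Under section 6: proposed ridge height: 31.3 m ≥ 25.1 m? yes; and the proposal is accompanied by an ecological survey? yes. So the proposal is a Licensed Works.
Under section 1: not a Licensed Works (section 6)? no; or the proposal has not been the subject of statutory consultation? yes. So the proposal is a Tier V Proposal.
Under section 7: Senior Alteration (section 9)? no; or Tier V Proposal (section 1)? yes. So the proposal is a Chargeable Alteration.
Under section 3: the site does not abut a classified highway? no; or the proposal includes on-site parking provision? no. So the proposal is not a Tier V Alteration.
Under section 12: the site adjoins protected open land? no; or the site abuts a classified highway? yes. So the proposal is a Class-B Alteration.
Under section 5: Tier V Alteration (section 3)? no; Class-B Alteration (section 12)? yes; the site is within a flood-risk zone? no — 1 of 3 hold (need ≥2) → not satisfied.
Under section 8: Chargeable Alteration (section 7)? yes; and Class-H Works (section 5)? no. So the proposal is not a Senior Works.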